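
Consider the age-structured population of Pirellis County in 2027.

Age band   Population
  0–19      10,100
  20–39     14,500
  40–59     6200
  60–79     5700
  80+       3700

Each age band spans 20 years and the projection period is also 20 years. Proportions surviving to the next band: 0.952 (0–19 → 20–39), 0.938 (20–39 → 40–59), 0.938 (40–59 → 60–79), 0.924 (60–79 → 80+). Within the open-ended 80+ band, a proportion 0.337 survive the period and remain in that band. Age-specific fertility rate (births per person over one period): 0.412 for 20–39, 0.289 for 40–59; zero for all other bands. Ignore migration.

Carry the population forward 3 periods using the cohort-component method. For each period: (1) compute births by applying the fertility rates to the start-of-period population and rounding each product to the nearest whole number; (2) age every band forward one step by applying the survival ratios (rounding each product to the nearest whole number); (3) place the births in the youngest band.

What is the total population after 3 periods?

42899

Let group 1 be 0–19 through group 5 = 80+.
— Period 1 —
Births: 14500 × 0.412 = 5974, 6200 × 0.289 = 1792 → total 7766
Group 2: 10100 × 0.952 = 9615
Group 3: 14500 × 0.938 = 13601
Group 4: 6200 × 0.938 = 5816
Group 5: 5700 × 0.924 + 3700 × 0.337 = 5267 + 1247 = 6514
Giving 7766 / 9615 / 13601 / 5816 / 6514.
— Period 2 —
Births: 9615 × 0.412 = 3961, 13601 × 0.289 = 3931 → total 7892
Group 2: 7766 × 0.952 = 7393
Group 3: 9615 × 0.938 = 9019
Group 4: 13601 × 0.938 = 12758
Group 5: 5816 × 0.924 + 6514 × 0.337 = 5374 + 2195 = 7569
Giving 7892 / 7393 / 9019 / 12758 / 7569.
— Period 3 —
Births: 7393 × 0.412 = 3046, 9019 × 0.289 = 2606 → total 5652
Group 2: 7892 × 0.952 = 7513
Group 3: 7393 × 0.938 = 6935
Group 4: 9019 × 0.938 = 8460
Group 5: 12758 × 0.924 + 7569 × 0.337 = 11788 + 2551 = 14339
Giving 5652 / 7513 / 6935 / 8460 / 14339.
Total after period 3: 5652 + 7513 + 6935 + 8460 + 14339 = 42899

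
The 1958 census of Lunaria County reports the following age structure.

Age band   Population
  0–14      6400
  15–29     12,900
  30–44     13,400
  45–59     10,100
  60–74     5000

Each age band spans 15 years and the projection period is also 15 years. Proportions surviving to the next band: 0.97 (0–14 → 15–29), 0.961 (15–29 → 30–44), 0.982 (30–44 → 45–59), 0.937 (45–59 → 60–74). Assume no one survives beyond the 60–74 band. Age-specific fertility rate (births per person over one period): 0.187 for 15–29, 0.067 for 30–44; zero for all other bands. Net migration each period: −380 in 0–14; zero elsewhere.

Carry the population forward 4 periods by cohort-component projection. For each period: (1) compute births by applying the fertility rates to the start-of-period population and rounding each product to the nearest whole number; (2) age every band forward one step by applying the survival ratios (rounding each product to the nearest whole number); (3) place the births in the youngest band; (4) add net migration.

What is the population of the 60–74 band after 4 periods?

Call the groups 1 to 5, youngest first.
— Period 1 —
Births: 12900 × 0.187 = 2412, 13400 × 0.067 = 898 ⇒ total 3310
Group 2: 6400 × 0.97 = 6208
Group 3: 12900 × 0.961 = 12397
Group 4: 13400 × 0.982 = 13159
Group 5: 10100 × 0.937 = 9464
Net migration: Group 1 − 380 → 2930
Giving 2930 / 6208 / 12397 / 13159 / 9464.
— Period 2 —
Births: 6208 × 0.187 = 1161, 12397 × 0.067 = 831 ⇒ total 1992
Group 2: 2930 × 0.97 = 2842
Group 3: 6208 × 0.961 = 5966
Group 4: 12397 × 0.982 = 12174
Group 5: 13159 × 0.937 = 12330
Net migration: Group 1 − 380 → 1612
Giving 1612 / 2842 / 5966 / 12174 / 12330.
— Period 3 —
Births: 2842 × 0.187 = 531, 5966 × 0.067 = 400 ⇒ total 931
Group 2: 1612 × 0.97 = 1564
Group 3: 2842 × 0.961 = 2731
Group 4: 5966 × 0.982 = 5859
Group 5: 12174 × 0.937 = 11407
Net migration: Group 1 − 380 → 551
Giving 551 / 1564 / 2731 / 5859 / 11407.
— Period 4 —
Births: 1564 × 0.187 = 292, 2731 × 0.067 = 183 ⇒ total 475
Group 2: 551 × 0.97 = 534
Group 3: 1564 × 0.961 = 1503
Group 4: 2731 × 0.982 = 2682
Group 5: 5859 × 0.937 = 5490
Net migration: Group 1 − 380 → 95
Giving 95 / 534 / 1503 / 2682 / 5490.

5490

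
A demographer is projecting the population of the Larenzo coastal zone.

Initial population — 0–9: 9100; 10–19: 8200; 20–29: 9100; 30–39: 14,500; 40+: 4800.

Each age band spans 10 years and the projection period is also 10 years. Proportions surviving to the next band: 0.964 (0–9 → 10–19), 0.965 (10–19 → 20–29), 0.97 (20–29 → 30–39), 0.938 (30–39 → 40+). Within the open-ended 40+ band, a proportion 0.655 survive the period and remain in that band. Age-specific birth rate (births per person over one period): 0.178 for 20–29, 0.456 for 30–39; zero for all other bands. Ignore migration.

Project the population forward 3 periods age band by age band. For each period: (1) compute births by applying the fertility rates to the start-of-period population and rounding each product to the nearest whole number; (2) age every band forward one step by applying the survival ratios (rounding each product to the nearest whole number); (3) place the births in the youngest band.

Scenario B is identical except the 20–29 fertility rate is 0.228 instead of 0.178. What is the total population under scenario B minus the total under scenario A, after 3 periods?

Let band 1 be 0–9 through band 5 = 40+.
Period 1.
Births: 9100 × 0.178 = 1620 ; 14500 × 0.456 = 6612 ⇒ total 8232
Band 2: 9100 × 0.964 = 8772
Band 3: 8200 × 0.965 = 7913
Band 4: 9100 × 0.97 = 8827
Band 5: 14500 × 0.938 + 4800 × 0.655 = 13601 + 3144 = 16745
End of period: [8232, 8772, 7913, 8827, 16745]
Period 2.
Births: 7913 × 0.178 = 1409 ; 8827 × 0.456 = 4025 ⇒ total 5434
Band 2: 8232 × 0.964 = 7936
Band 3: 8772 × 0.965 = 8465
Band 4: 7913 × 0.97 = 7676
Band 5: 8827 × 0.938 + 16745 × 0.655 = 8280 + 10968 = 19248
End of period: [5434, 7936, 8465, 7676, 19248]
Period 3.
Births: 8465 × 0.178 = 1507 ; 7676 × 0.456 = 3500 ⇒ total 5007
Band 2: 5434 × 0.964 = 5238
Band 3: 7936 × 0.965 = 7658
Band 4: 8465 × 0.97 = 8211
Band 5: 7676 × 0.938 + 19248 × 0.655 = 7200 + 12607 = 19807
End of period: [5007, 5238, 7658, 8211, 19807]
Scenario A total after 3 periods: 45921
Scenario B projection —
Period 1.
Births: 9100 × 0.228 = 2075 ; 14500 × 0.456 = 6612 ⇒ total 8687
Band 2: 9100 × 0.964 = 8772
Band 3: 8200 × 0.965 = 7913
Band 4: 9100 × 0.97 = 8827
Band 5: 14500 × 0.938 + 4800 × 0.655 = 13601 + 3144 = 16745
End of period: [8687, 8772, 7913, 8827, 16745]
Period 2.
Births: 7913 × 0.228 = 1804 ; 8827 × 0.456 = 4025 ⇒ total 5829
Band 2: 8687 × 0.964 = 8374
Band 3: 8772 × 0.965 = 8465
Band 4: 7913 × 0.97 = 7676
Band 5: 8827 × 0.938 + 16745 × 0.655 = 8280 + 10968 = 19248
End of period: [5829, 8374, 8465, 7676, 19248]
Period 3.
Births: 8465 × 0.228 = 1930 ; 7676 × 0.456 = 3500 ⇒ total 5430
Band 2: 5829 × 0.964 = 5619
Band 3: 8374 × 0.965 = 8081
Band 4: 8465 × 0.97 = 8211
Band 5: 7676 × 0.938 + 19248 × 0.655 = 7200 + 12607 = 19807
End of period: [5430, 5619, 8081, 8211, 19807]
Scenario B total after 3 periods: 47148
Difference B − A = 47148 − 45921 = 1227

1227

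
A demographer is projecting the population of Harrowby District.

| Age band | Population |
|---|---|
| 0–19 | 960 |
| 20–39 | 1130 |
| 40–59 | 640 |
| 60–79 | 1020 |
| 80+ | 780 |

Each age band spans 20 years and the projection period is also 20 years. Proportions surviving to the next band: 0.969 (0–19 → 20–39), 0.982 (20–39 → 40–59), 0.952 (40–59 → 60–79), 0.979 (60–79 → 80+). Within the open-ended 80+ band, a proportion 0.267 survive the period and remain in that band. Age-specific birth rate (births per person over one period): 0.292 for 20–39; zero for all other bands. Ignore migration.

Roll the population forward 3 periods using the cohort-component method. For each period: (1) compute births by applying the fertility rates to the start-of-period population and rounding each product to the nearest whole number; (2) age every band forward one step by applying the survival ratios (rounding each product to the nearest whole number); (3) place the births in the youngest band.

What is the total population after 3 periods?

After projecting period 1:
Births: 1130 × 0.292 = 330
20–39: 960 × 0.969 = 930
40–59: 1130 × 0.982 = 1110
60–79: 640 × 0.952 = 609
80+: 1020 × 0.979 + 780 × 0.267 = 999 + 208 = 1207
→ [330, 930, 1110, 609, 1207]
After projecting period 2:
Births: 930 × 0.292 = 272
20–39: 330 × 0.969 = 320
40–59: 930 × 0.982 = 913
60–79: 1110 × 0.952 = 1057
80+: 609 × 0.979 + 1207 × 0.267 = 596 + 322 = 918
→ [272, 320, 913, 1057, 918]
After projecting period 3:
Births: 320 × 0.292 = 93
20–39: 272 × 0.969 = 264
40–59: 320 × 0.982 = 314
60–79: 913 × 0.952 = 869
80+: 1057 × 0.979 + 918 × 0.267 = 1035 + 245 = 1280
→ [93, 264, 314, 869, 1280]
Total after period 3: 93 + 264 + 314 + 869 + 1280 = 2820

2820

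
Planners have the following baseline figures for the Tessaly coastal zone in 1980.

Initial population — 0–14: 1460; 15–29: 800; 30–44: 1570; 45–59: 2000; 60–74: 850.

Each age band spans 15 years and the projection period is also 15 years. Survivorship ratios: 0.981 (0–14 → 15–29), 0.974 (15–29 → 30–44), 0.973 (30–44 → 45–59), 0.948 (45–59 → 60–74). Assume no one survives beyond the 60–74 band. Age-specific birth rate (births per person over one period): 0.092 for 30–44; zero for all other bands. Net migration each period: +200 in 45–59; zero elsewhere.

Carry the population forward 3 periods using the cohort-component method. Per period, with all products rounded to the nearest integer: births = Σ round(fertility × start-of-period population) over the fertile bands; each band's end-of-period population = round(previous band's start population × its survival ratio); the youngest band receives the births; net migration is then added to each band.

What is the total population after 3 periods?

2801

Numbering the bands 1..5 from youngest to oldest:
Period 1.
Births: 1570 × 0.092 = 144
Band 2: 1460 × 0.981 = 1432
Band 3: 800 × 0.974 = 779
Band 4: 1570 × 0.973 = 1528
Band 5: 2000 × 0.948 = 1896
Net migration: Band 4 + 200 → 1728
→ [144, 1432, 779, 1728, 1896]
Period 2.
Births: 779 × 0.092 = 72
Band 2: 144 × 0.981 = 141
Band 3: 1432 × 0.974 = 1395
Band 4: 779 × 0.973 = 758
Band 5: 1728 × 0.948 = 1638
Net migration: Band 4 + 200 → 958
→ [72, 141, 1395, 958, 1638]
Period 3.
Births: 1395 × 0.092 = 128
Band 2: 72 × 0.981 = 71
Band 3: 141 × 0.974 = 137
Band 4: 1395 × 0.973 = 1357
Band 5: 958 × 0.948 = 908
Net migration: Band 4 + 200 → 1557
→ [128, 71, 137, 1557, 908]
Total after period 3: 128 + 71 + 137 + 1557 + 908 = 2801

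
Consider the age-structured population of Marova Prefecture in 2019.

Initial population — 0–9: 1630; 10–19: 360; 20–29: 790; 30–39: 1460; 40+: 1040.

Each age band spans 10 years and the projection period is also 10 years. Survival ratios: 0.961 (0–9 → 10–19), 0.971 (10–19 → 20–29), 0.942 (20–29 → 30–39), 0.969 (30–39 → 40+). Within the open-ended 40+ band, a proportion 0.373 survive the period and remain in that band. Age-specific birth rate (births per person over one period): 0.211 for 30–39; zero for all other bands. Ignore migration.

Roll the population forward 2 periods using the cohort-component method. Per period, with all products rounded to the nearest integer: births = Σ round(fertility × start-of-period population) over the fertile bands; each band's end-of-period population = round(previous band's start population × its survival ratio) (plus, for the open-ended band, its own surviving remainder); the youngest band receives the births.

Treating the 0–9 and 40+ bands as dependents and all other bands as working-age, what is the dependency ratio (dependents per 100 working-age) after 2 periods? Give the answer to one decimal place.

Period 1:
Births: 1460 × 0.211 = 308
10–19: 1630 × 0.961 = 1566
20–29: 360 × 0.971 = 350
30–39: 790 × 0.942 = 744
40+: 1460 × 0.969 + 1040 × 0.373 = 1415 + 388 = 1803
Giving 308 / 1566 / 350 / 744 / 1803.
Period 2:
Births: 744 × 0.211 = 157
10–19: 308 × 0.961 = 296
20–29: 1566 × 0.971 = 1521
30–39: 350 × 0.942 = 330
40+: 744 × 0.969 + 1803 × 0.373 = 721 + 673 = 1394
Giving 157 / 296 / 1521 / 330 / 1394.
Dependents (band 0–9 + band 40+) = 157 + 1394 = 1551; working-age = 2147; ratio = 1551/2147 × 100 = 72.2

72.2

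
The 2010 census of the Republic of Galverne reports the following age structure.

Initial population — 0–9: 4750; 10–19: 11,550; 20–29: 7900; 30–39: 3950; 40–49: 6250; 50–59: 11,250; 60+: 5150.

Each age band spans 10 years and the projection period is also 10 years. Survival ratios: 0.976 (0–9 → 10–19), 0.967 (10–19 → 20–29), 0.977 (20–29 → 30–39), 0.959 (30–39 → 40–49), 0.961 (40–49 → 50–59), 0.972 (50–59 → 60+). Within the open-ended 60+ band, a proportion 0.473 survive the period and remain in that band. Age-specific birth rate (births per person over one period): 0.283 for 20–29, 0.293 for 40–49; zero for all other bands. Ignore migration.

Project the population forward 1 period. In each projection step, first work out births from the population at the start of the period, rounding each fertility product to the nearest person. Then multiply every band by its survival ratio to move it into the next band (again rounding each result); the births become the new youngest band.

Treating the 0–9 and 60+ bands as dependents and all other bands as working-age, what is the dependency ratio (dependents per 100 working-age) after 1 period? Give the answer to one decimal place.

(Bands numbered youngest = 1 to oldest = 7.)
[period 1]
Births: 7900 * 0.283 = 2236, 6250 * 0.293 = 1831 → 4067
Band 2: 4750 * 0.976 = 4636
Band 3: 11550 * 0.967 = 11169
Band 4: 7900 * 0.977 = 7718
Band 5: 3950 * 0.959 = 3788
Band 6: 6250 * 0.961 = 6006
Band 7: 11250 * 0.972 + 5150 * 0.473 = 10935 + 2436 = 13371
End of period: [4067, 4636, 11169, 7718, 3788, 6006, 13371]
Dependents (band 0–9 + band 60+) = 4067 + 13371 = 17438; working-age = 33317; ratio = 17438/33317 × 100 = 52.3

52.3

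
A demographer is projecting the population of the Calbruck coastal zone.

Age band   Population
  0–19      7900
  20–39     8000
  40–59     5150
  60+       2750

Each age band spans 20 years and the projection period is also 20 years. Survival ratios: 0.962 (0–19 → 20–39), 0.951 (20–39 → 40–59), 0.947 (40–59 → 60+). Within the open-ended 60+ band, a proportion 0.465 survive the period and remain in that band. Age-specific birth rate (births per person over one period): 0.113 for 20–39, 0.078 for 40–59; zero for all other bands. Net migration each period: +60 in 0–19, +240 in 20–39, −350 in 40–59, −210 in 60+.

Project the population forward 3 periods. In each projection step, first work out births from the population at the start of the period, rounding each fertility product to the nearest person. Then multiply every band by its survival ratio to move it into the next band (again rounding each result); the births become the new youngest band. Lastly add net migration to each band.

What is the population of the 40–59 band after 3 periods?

After projecting period 1:
Births: 8000 × 0.113 = 904  |  5150 × 0.078 = 402 — total 1306
20–39: 7900 × 0.962 = 7600
40–59: 8000 × 0.951 = 7608
60+: 5150 × 0.947 + 2750 × 0.465 = 4877 + 1279 = 6156
Net migration: 0–19 + 60 → 1366; 20–39 + 240 → 7840; 40–59 − 350 → 7258; 60+ − 210 → 5946
→ [1366, 7840, 7258, 5946]
After projecting period 2:
Births: 7840 × 0.113 = 886  |  7258 × 0.078 = 566 — total 1452
20–39: 1366 × 0.962 = 1314
40–59: 7840 × 0.951 = 7456
60+: 7258 × 0.947 + 5946 × 0.465 = 6873 + 2765 = 9638
Net migration: 0–19 + 60 → 1512; 20–39 + 240 → 1554; 40–59 − 350 → 7106; 60+ − 210 → 9428
→ [1512, 1554, 7106, 9428]
After projecting period 3:
Births: 1554 × 0.113 = 176  |  7106 × 0.078 = 554 — total 730
20–39: 1512 × 0.962 = 1455
40–59: 1554 × 0.951 = 1478
60+: 7106 × 0.947 + 9428 × 0.465 = 6729 + 4384 = 11113
Net migration: 0–19 + 60 → 790; 20–39 + 240 → 1695; 40–59 − 350 → 1128; 60+ − 210 → 10903
→ [790, 1695, 1128, 10903]

1128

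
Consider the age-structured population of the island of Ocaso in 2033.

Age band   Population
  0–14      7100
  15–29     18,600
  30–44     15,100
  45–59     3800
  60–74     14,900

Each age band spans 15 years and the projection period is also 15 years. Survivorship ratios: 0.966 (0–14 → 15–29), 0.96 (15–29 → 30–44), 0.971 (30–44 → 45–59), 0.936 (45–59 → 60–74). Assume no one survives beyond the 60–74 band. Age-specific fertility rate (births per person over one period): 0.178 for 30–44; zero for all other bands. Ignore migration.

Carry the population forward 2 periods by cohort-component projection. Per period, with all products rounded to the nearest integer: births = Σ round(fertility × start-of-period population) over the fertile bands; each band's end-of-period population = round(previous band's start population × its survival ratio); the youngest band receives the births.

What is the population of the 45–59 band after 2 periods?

— Period 1 —
Births: 15100 × 0.178 = 2688
15–29: 7100 × 0.966 = 6859
30–44: 18600 × 0.96 = 17856
45–59: 15100 × 0.971 = 14662
60–74: 3800 × 0.936 = 3557
Population now: 0–14=2688, 15–29=6859, 30–44=17856, 45–59=14662, 60–74=3557
— Period 2 —
Births: 17856 × 0.178 = 3178
15–29: 2688 × 0.966 = 2597
30–44: 6859 × 0.96 = 6585
45–59: 17856 × 0.971 = 17338
60–74: 14662 × 0.936 = 13724
Population now: 0–14=3178, 15–29=2597, 30–44=6585, 45–59=17338, 60–74=13724

17338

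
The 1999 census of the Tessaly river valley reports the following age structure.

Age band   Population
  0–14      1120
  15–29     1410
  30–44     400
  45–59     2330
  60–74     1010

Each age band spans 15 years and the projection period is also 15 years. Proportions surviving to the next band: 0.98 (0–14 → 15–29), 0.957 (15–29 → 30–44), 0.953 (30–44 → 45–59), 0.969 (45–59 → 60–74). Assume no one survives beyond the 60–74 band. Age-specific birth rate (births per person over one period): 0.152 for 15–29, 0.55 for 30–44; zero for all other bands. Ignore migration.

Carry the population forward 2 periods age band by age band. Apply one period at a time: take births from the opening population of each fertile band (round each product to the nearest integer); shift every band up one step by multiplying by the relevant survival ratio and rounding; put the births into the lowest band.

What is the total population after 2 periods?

Period 1:
Births: 1410 × 0.152 = 214 ; 400 × 0.55 = 220 → total 434
15–29: 1120 × 0.98 = 1098
30–44: 1410 × 0.957 = 1349
45–59: 400 × 0.953 = 381
60–74: 2330 × 0.969 = 2258
Giving 434 / 1098 / 1349 / 381 / 2258.
Period 2:
Births: 1098 × 0.152 = 167 ; 1349 × 0.55 = 742 → total 909
15–29: 434 × 0.98 = 425
30–44: 1098 × 0.957 = 1051
45–59: 1349 × 0.953 = 1286
60–74: 381 × 0.969 = 369
Giving 909 / 425 / 1051 / 1286 / 369.
Total after period 2: 909 + 425 + 1051 + 1286 + 369 = 4040

4040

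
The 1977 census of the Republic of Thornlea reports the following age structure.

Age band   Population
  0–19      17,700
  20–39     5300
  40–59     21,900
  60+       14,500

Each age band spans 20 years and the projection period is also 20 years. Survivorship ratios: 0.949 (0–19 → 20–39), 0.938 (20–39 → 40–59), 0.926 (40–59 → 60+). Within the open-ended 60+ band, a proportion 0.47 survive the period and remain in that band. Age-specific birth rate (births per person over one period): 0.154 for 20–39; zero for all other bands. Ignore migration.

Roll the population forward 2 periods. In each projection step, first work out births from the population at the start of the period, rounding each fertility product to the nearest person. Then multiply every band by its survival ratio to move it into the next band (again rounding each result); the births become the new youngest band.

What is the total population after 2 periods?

[period 1]
Births: 5300 * 0.154 = 816
20–39: 17700 * 0.949 = 16797
40–59: 5300 * 0.938 = 4971
60+: 21900 * 0.926 + 14500 * 0.47 = 20279 + 6815 = 27094
Population now: 0–19=816, 20–39=16797, 40–59=4971, 60+=27094
[period 2]
Births: 16797 * 0.154 = 2587
20–39: 816 * 0.949 = 774
40–59: 16797 * 0.938 = 15756
60+: 4971 * 0.926 + 27094 * 0.47 = 4603 + 12734 = 17337
Population now: 0–19=2587, 20–39=774, 40–59=15756, 60+=17337
Total after period 2: 2587 + 774 + 15756 + 17337 = 36454

36454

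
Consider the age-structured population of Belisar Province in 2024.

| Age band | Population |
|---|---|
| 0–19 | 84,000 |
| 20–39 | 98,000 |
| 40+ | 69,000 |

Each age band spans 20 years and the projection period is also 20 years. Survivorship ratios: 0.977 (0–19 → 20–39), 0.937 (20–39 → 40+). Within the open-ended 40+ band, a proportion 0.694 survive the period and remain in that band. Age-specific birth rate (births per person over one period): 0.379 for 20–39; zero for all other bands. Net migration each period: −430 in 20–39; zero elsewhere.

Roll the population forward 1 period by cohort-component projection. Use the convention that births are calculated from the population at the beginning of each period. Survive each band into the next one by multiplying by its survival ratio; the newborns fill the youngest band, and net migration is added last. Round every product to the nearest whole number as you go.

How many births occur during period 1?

Period 1:
Births: 98000 × 0.379 = 37142
20–39: 84000 × 0.977 = 82068
40+: 98000 × 0.937 + 69000 × 0.694 = 91826 + 47886 = 139712
Net migration: 20–39 − 430 → 81638
End of period: [37142, 81638, 139712]

37142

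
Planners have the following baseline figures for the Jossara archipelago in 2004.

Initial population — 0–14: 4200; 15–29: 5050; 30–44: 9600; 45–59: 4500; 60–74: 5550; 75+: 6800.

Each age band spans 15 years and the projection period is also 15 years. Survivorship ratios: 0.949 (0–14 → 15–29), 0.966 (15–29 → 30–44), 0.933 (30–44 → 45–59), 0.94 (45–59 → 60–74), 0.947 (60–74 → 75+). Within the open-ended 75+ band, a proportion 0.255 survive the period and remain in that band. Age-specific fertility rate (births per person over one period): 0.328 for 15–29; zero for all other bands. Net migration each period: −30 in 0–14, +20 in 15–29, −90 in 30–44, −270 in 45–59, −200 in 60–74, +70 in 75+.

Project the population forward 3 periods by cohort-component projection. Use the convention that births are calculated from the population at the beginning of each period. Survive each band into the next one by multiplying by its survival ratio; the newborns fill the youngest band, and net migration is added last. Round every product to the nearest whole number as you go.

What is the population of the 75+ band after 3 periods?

Call the groups 1 to 6, youngest first.
Period 1:
Births: 5050 × 0.328 = 1656
Group 2: 4200 × 0.949 = 3986
Group 3: 5050 × 0.966 = 4878
Group 4: 9600 × 0.933 = 8957
Group 5: 4500 × 0.94 = 4230
Group 6: 5550 × 0.947 + 6800 × 0.255 = 5256 + 1734 = 6990
Net migration: Group 1 − 30 → 1626; Group 2 + 20 → 4006; Group 3 − 90 → 4788; Group 4 − 270 → 8687; Group 5 − 200 → 4030; Group 6 + 70 → 7060
Population now: 0–14=1626, 15–29=4006, 30–44=4788, 45–59=8687, 60–74=4030, 75+=7060
Period 2:
Births: 4006 × 0.328 = 1314
Group 2: 1626 × 0.949 = 1543
Group 3: 4006 × 0.966 = 3870
Group 4: 4788 × 0.933 = 4467
Group 5: 8687 × 0.94 = 8166
Group 6: 4030 × 0.947 + 7060 × 0.255 = 3816 + 1800 = 5616
Net migration: Group 1 − 30 → 1284; Group 2 + 20 → 1563; Group 3 − 90 → 3780; Group 4 − 270 → 4197; Group 5 − 200 → 7966; Group 6 + 70 → 5686
Population now: 0–14=1284, 15–29=1563, 30–44=3780, 45–59=4197, 60–74=7966, 75+=5686
Period 3:
Births: 1563 × 0.328 = 513
Group 2: 1284 × 0.949 = 1219
Group 3: 1563 × 0.966 = 1510
Group 4: 3780 × 0.933 = 3527
Group 5: 4197 × 0.94 = 3945
Group 6: 7966 × 0.947 + 5686 × 0.255 = 7544 + 1450 = 8994
Net migration: Group 1 − 30 → 483; Group 2 + 20 → 1239; Group 3 − 90 → 1420; Group 4 − 270 → 3257; Group 5 − 200 → 3745; Group 6 + 70 → 9064
Population now: 0–14=483, 15–29=1239, 30–44=1420, 45–59=3257, 60–74=3745, 75+=9064

9064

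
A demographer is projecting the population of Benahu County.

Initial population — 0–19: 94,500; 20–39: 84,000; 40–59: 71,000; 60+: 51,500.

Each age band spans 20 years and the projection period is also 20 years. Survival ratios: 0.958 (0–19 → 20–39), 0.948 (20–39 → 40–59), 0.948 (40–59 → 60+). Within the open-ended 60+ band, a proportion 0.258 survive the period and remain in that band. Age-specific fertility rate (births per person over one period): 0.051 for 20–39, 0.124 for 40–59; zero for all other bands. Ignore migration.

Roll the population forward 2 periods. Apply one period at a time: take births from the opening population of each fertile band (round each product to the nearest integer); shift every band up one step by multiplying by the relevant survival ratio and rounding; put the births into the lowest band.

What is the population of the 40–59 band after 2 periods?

Period 1.
Births: 84000 * 0.051 = 4284  |  71000 * 0.124 = 8804 ⇒ total 13088
20–39: 94500 * 0.958 = 90531
40–59: 84000 * 0.948 = 79632
60+: 71000 * 0.948 + 51500 * 0.258 = 67308 + 13287 = 80595
Population now: 0–19=13088, 20–39=90531, 40–59=79632, 60+=80595
Period 2.
Births: 90531 * 0.051 = 4617  |  79632 * 0.124 = 9874 ⇒ total 14491
20–39: 13088 * 0.958 = 12538
40–59: 90531 * 0.948 = 85823
60+: 79632 * 0.948 + 80595 * 0.258 = 75491 + 20794 = 96285
Population now: 0–19=14491, 20–39=12538, 40–59=85823, 60+=96285

85823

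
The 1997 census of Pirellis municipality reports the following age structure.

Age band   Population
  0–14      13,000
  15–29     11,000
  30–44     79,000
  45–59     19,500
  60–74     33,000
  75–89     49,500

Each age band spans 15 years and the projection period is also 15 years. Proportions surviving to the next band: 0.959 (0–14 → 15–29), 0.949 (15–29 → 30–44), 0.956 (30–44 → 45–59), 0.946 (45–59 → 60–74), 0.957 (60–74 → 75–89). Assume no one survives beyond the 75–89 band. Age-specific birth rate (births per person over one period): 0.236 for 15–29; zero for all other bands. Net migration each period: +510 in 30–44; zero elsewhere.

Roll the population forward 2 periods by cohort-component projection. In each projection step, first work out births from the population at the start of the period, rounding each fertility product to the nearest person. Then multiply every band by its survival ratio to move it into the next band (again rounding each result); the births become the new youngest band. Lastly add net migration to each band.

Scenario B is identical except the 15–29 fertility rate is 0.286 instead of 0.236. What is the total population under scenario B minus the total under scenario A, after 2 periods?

Period 1:
Births: 11000 × 0.236 = 2596
15–29: 13000 × 0.959 = 12467
30–44: 11000 × 0.949 = 10439
45–59: 79000 × 0.956 = 75524
60–74: 19500 × 0.946 = 18447
75–89: 33000 × 0.957 = 31581
Net migration: 30–44 + 510 → 10949
→ [2596, 12467, 10949, 75524, 18447, 31581]
Period 2:
Births: 12467 × 0.236 = 2942
15–29: 2596 × 0.959 = 2490
30–44: 12467 × 0.949 = 11831
45–59: 10949 × 0.956 = 10467
60–74: 75524 × 0.946 = 71446
75–89: 18447 × 0.957 = 17654
Net migration: 30–44 + 510 → 12341
→ [2942, 2490, 12341, 10467, 71446, 17654]
Scenario A total after 2 periods: 117340
Scenario B projection —
Period 1:
Births: 11000 × 0.286 = 3146
15–29: 13000 × 0.959 = 12467
30–44: 11000 × 0.949 = 10439
45–59: 79000 × 0.956 = 75524
60–74: 19500 × 0.946 = 18447
75–89: 33000 × 0.957 = 31581
Net migration: 30–44 + 510 → 10949
→ [3146, 12467, 10949, 75524, 18447, 31581]
Period 2:
Births: 12467 × 0.286 = 3566
15–29: 3146 × 0.959 = 3017
30–44: 12467 × 0.949 = 11831
45–59: 10949 × 0.956 = 10467
60–74: 75524 × 0.946 = 71446
75–89: 18447 × 0.957 = 17654
Net migration: 30–44 + 510 → 12341
→ [3566, 3017, 12341, 10467, 71446, 17654]
Scenario B total after 2 periods: 118491
Difference B − A = 118491 − 117340 = 1151

1151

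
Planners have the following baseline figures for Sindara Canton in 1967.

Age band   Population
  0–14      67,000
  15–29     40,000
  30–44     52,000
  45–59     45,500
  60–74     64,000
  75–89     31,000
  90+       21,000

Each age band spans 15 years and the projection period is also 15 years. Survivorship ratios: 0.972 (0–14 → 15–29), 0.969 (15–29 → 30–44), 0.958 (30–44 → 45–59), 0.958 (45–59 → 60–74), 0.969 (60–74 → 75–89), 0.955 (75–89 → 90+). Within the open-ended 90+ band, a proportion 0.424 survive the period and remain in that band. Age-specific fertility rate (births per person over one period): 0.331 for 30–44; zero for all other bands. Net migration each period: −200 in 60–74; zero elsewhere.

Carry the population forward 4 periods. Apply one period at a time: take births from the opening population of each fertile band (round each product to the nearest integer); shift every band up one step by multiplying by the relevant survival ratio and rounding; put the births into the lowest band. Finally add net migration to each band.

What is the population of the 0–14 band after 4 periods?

[period 1]
Births: 52000 * 0.331 = 17212
15–29: 67000 * 0.972 = 65124
30–44: 40000 * 0.969 = 38760
45–59: 52000 * 0.958 = 49816
60–74: 45500 * 0.958 = 43589
75–89: 64000 * 0.969 = 62016
90+: 31000 * 0.955 + 21000 * 0.424 = 29605 + 8904 = 38509
Net migration: 60–74 − 200 → 43389
Population now: 0–14=17212, 15–29=65124, 30–44=38760, 45–59=49816, 60–74=43389, 75–89=62016, 90+=38509
[period 2]
Births: 38760 * 0.331 = 12830
15–29: 17212 * 0.972 = 16730
30–44: 65124 * 0.969 = 63105
45–59: 38760 * 0.958 = 37132
60–74: 49816 * 0.958 = 47724
75–89: 43389 * 0.969 = 42044
90+: 62016 * 0.955 + 38509 * 0.424 = 59225 + 16328 = 75553
Net migration: 60–74 − 200 → 47524
Population now: 0–14=12830, 15–29=16730, 30–44=63105, 45–59=37132, 60–74=47524, 75–89=42044, 90+=75553
[period 3]
Births: 63105 * 0.331 = 20888
15–29: 12830 * 0.972 = 12471
30–44: 16730 * 0.969 = 16211
45–59: 63105 * 0.958 = 60455
60–74: 37132 * 0.958 = 35572
75–89: 47524 * 0.969 = 46051
90+: 42044 * 0.955 + 75553 * 0.424 = 40152 + 32034 = 72186
Net migration: 60–74 − 200 → 35372
Population now: 0–14=20888, 15–29=12471, 30–44=16211, 45–59=60455, 60–74=35372, 75–89=46051, 90+=72186
[period 4]
Births: 16211 * 0.331 = 5366
15–29: 20888 * 0.972 = 20303
30–44: 12471 * 0.969 = 12084
45–59: 16211 * 0.958 = 15530
60–74: 60455 * 0.958 = 57916
75–89: 35372 * 0.969 = 34275
90+: 46051 * 0.955 + 72186 * 0.424 = 43979 + 30607 = 74586
Net migration: 60–74 − 200 → 57716
Population now: 0–14=5366, 15–29=20303, 30–44=12084, 45–59=15530, 60–74=57716, 75–89=34275, 90+=74586

5366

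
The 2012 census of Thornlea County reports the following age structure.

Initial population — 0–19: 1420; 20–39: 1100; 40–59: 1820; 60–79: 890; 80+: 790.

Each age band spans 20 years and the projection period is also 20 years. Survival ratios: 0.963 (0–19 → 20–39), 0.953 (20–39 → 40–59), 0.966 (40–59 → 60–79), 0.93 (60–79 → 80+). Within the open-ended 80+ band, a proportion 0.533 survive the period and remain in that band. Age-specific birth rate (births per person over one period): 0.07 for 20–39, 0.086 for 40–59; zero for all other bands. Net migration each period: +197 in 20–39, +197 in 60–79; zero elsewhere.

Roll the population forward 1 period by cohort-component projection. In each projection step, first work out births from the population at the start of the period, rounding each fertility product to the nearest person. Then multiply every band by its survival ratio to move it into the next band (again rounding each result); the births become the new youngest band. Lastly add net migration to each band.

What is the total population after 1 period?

6050

Let group 1 be 0–19 through group 5 = 80+.
After projecting period 1:
Births: 1100 * 0.07 = 77 ; 1820 * 0.086 = 157 → 234
Group 2: 1420 * 0.963 = 1367
Group 3: 1100 * 0.953 = 1048
Group 4: 1820 * 0.966 = 1758
Group 5: 890 * 0.93 + 790 * 0.533 = 828 + 421 = 1249
Net migration: Group 2 + 197 → 1564; Group 4 + 197 → 1955
Population now: 0–19=234, 20–39=1564, 40–59=1048, 60–79=1955, 80+=1249
Total after period 1: 234 + 1564 + 1048 + 1955 + 1249 = 6050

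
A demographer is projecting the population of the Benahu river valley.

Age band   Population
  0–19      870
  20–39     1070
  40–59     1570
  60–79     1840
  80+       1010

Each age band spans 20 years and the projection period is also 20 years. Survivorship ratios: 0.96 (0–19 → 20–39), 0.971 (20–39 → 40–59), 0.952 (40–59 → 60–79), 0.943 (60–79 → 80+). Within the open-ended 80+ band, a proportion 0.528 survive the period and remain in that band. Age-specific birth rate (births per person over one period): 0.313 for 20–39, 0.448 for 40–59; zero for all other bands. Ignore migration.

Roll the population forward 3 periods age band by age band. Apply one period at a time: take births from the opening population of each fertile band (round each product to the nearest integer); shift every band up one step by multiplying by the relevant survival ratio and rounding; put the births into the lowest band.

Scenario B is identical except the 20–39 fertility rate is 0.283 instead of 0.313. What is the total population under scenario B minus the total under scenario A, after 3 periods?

(Bands numbered youngest = 1 to oldest = 5.)
Period 1:
Births: 1070 × 0.313 = 335  |  1570 × 0.448 = 703 — total 1038
Band 2: 870 × 0.96 = 835
Band 3: 1070 × 0.971 = 1039
Band 4: 1570 × 0.952 = 1495
Band 5: 1840 × 0.943 + 1010 × 0.528 = 1735 + 533 = 2268
Population now: 0–19=1038, 20–39=835, 40–59=1039, 60–79=1495, 80+=2268
Period 2:
Births: 835 × 0.313 = 261  |  1039 × 0.448 = 465 — total 726
Band 2: 1038 × 0.96 = 996
Band 3: 835 × 0.971 = 811
Band 4: 1039 × 0.952 = 989
Band 5: 1495 × 0.943 + 2268 × 0.528 = 1410 + 1198 = 2608
Population now: 0–19=726, 20–39=996, 40–59=811, 60–79=989, 80+=2608
Period 3:
Births: 996 × 0.313 = 312  |  811 × 0.448 = 363 — total 675
Band 2: 726 × 0.96 = 697
Band 3: 996 × 0.971 = 967
Band 4: 811 × 0.952 = 772
Band 5: 989 × 0.943 + 2608 × 0.528 = 933 + 1377 = 2310
Population now: 0–19=675, 20–39=697, 40–59=967, 60–79=772, 80+=2310
Scenario A total after 3 periods: 5421
Scenario B projection —
Period 1:
Births: 1070 × 0.283 = 303  |  1570 × 0.448 = 703 — total 1006
Band 2: 870 × 0.96 = 835
Band 3: 1070 × 0.971 = 1039
Band 4: 1570 × 0.952 = 1495
Band 5: 1840 × 0.943 + 1010 × 0.528 = 1735 + 533 = 2268
Population now: 0–19=1006, 20–39=835, 40–59=1039, 60–79=1495, 80+=2268
Period 2:
Births: 835 × 0.283 = 236  |  1039 × 0.448 = 465 — total 701
Band 2: 1006 × 0.96 = 966
Band 3: 835 × 0.971 = 811
Band 4: 1039 × 0.952 = 989
Band 5: 1495 × 0.943 + 2268 × 0.528 = 1410 + 1198 = 2608
Population now: 0–19=701, 20–39=966, 40–59=811, 60–79=989, 80+=2608
Period 3:
Births: 966 × 0.283 = 273  |  811 × 0.448 = 363 — total 636
Band 2: 701 × 0.96 = 673
Band 3: 966 × 0.971 = 938
Band 4: 811 × 0.952 = 772
Band 5: 989 × 0.943 + 2608 × 0.528 = 933 + 1377 = 2310
Population now: 0–19=636, 20–39=673, 40–59=938, 60–79=772, 80+=2310
Scenario B total after 3 periods: 5329
Difference B − A = 5329 − 5421 = -92

-92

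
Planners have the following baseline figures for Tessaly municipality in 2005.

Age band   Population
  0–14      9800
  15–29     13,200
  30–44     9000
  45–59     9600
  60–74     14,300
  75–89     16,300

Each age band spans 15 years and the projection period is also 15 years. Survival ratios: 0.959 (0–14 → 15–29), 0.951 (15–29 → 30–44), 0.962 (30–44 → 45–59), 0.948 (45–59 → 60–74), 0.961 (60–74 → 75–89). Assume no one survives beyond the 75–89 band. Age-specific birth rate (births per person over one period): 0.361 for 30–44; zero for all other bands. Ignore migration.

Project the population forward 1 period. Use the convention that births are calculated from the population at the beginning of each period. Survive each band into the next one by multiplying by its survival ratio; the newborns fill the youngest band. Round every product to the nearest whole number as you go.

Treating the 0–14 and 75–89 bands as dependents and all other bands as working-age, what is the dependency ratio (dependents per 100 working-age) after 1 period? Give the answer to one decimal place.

42.8

Period 1.
Births: 9000 × 0.361 = 3249
15–29: 9800 × 0.959 = 9398
30–44: 13200 × 0.951 = 12553
45–59: 9000 × 0.962 = 8658
60–74: 9600 × 0.948 = 9101
75–89: 14300 × 0.961 = 13742
Giving 3249 / 9398 / 12553 / 8658 / 9101 / 13742.
Dependents (band 0–14 + band 75–89) = 3249 + 13742 = 16991; working-age = 39710; ratio = 16991/39710 × 100 = 42.8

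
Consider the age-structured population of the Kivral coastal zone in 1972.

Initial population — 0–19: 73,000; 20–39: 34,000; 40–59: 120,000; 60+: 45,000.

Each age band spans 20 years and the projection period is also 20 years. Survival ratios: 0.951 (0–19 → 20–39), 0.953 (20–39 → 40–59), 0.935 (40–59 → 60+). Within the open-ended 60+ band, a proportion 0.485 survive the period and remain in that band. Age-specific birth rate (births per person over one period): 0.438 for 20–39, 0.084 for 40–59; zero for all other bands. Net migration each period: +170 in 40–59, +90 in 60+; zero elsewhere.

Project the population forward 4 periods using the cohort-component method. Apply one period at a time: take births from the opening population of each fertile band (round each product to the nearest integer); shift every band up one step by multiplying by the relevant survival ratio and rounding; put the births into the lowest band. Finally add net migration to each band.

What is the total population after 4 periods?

135137

(Groups numbered youngest = 1 to oldest = 4.)
[period 1]
Births: 34000 × 0.438 = 14892 ; 120000 × 0.084 = 10080 ⇒ total 24972
Group 2: 73000 × 0.951 = 69423
Group 3: 34000 × 0.953 = 32402
Group 4: 120000 × 0.935 + 45000 × 0.485 = 112200 + 21825 = 134025
Net migration: Group 3 + 170 → 32572; Group 4 + 90 → 134115
Population now: 0–19=24972, 20–39=69423, 40–59=32572, 60+=134115
[period 2]
Births: 69423 × 0.438 = 30407 ; 32572 × 0.084 = 2736 ⇒ total 33143
Group 2: 24972 × 0.951 = 23748
Group 3: 69423 × 0.953 = 66160
Group 4: 32572 × 0.935 + 134115 × 0.485 = 30455 + 65046 = 95501
Net migration: Group 3 + 170 → 66330; Group 4 + 90 → 95591
Population now: 0–19=33143, 20–39=23748, 40–59=66330, 60+=95591
[period 3]
Births: 23748 × 0.438 = 10402 ; 66330 × 0.084 = 5572 ⇒ total 15974
Group 2: 33143 × 0.951 = 31519
Group 3: 23748 × 0.953 = 22632
Group 4: 66330 × 0.935 + 95591 × 0.485 = 62019 + 46362 = 108381
Net migration: Group 3 + 170 → 22802; Group 4 + 90 → 108471
Population now: 0–19=15974, 20–39=31519, 40–59=22802, 60+=108471
[period 4]
Births: 31519 × 0.438 = 13805 ; 22802 × 0.084 = 1915 ⇒ total 15720
Group 2: 15974 × 0.951 = 15191
Group 3: 31519 × 0.953 = 30038
Group 4: 22802 × 0.935 + 108471 × 0.485 = 21320 + 52608 = 73928
Net migration: Group 3 + 170 → 30208; Group 4 + 90 → 74018
Population now: 0–19=15720, 20–39=15191, 40–59=30208, 60+=74018
Total after period 4: 15720 + 15191 + 30208 + 74018 = 135137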